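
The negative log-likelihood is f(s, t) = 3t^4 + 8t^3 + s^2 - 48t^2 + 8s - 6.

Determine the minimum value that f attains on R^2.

-534

f(s,t) separates as P(s) + Q(t) − 6, so its minimum is min P + min Q − 6.
P'(s) = 2s + 8 vanishes at s ∈ {-4}; Q'(t) = 12t(t - 2)(t + 4) vanishes at t ∈ {-4, 0, 2}.
Local minima of P (where P''>0): P(-4)=-16. Local minima of Q: Q(-4)=-512, Q(2)=-80.
So the global minimum of f is P(-4) + Q(-4) − 6 = -16 − 512 − 6 = -534, attained at (-4, -4).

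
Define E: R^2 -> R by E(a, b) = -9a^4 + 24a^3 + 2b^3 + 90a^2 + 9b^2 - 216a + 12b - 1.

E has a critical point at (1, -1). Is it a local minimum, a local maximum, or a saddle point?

local minimum

The mixed partial ∂²E/∂a∂b is 0, so the Hessian at any point is diag(E_aa, E_bb) = diag(36(-3a^2 + 4a + 5), 6(2b + 3)).
At (1, -1): H = diag(216, 6).
Both eigenvalues are positive, so H is positive definite: a local minimum.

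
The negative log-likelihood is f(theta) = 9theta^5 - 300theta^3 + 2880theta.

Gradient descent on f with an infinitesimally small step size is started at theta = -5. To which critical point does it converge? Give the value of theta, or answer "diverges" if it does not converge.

f'(theta) = 45(theta - 4)(theta - 2)(theta + 2)(theta + 4), so f'(-5) = 8505.
Gradient descent moves in the -f' direction, i.e. theta is decreasing.
There is no critical point below theta=-5, and f' keeps the same sign, so the iterate runs off to −∞.

diverges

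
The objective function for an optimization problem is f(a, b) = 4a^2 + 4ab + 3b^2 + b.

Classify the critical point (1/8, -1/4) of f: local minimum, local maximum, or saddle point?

The Hessian of f is constant: H = [[8, 4], [4, 6]].
det(H) = 8·6 − 4² = 32.
det(H) > 0 and tr(H) = 14 > 0, so H is positive definite and the point is a local minimum.

local minimum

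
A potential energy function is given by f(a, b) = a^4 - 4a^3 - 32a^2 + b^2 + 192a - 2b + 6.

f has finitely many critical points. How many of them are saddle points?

f separates as a function of a plus a function of b, so ∇f=0 decouples.
∂f/∂a = 4(a - 4)(a - 3)(a + 4) = 0 at a ∈ {-4, 3, 4}; ∂f/∂b = 2(b - 1) = 0 at b ∈ {1}.
The Hessian is diagonal: diag(f_aa, f_bb). Second derivatives: f_aa(-4)=224, f_aa(3)=-28, f_aa(4)=32; f_bb(1)=2.
Saddle points occur where the two diagonal entries have opposite signs: (3, 1). Count: 1.

1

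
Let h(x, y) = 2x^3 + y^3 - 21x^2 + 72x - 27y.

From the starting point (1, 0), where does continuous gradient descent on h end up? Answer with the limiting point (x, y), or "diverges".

diverges

h is separable, so gradient descent decouples: x follows -∂h/∂x, y follows -∂h/∂y.
∂h/∂x = 6(x - 4)(x - 3); at x=1 this is 36, so x decreases.
∂h/∂y = 3(y - 3)(y + 3); at y=0 this is -27, so y increases.
The x-coordinate has no critical point in that direction and runs off to infinity.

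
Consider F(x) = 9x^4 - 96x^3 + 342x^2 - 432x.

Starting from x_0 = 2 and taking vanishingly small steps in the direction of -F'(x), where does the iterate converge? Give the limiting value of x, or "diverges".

F'(x) = 36(x - 4)(x - 3)(x - 1), so F'(2) = 72.
Gradient descent moves in the -F' direction, i.e. x is decreasing.
The nearest critical point in that direction is x = 1, where F'' = 216 > 0 (a local minimum). The iterate converges there.

1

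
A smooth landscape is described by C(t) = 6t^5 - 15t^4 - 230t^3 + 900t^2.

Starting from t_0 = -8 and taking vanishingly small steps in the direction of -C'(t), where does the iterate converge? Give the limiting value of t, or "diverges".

diverges

C'(t) = 30t(t - 4)(t - 3)(t + 5), so C'(-8) = 95040.
Gradient descent moves in the -C' direction, i.e. t is decreasing.
There is no critical point below t=-8, and C' keeps the same sign, so the iterate runs off to −∞.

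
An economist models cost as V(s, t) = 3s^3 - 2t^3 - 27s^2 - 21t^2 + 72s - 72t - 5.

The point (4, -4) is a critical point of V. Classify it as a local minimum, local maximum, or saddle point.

local minimum

The mixed partial ∂²V/∂s∂t is 0, so the Hessian at any point is diag(V_ss, V_tt) = diag(18(s - 3), -6(2t + 7)).
At (4, -4): H = diag(18, 6).
Both eigenvalues are positive, so H is positive definite: a local minimum.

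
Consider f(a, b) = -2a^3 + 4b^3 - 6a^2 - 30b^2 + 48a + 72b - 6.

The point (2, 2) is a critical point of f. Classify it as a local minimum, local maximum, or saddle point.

The mixed partial ∂²f/∂a∂b is 0, so the Hessian at any point is diag(f_aa, f_bb) = diag(-12(a + 1), 12(2b - 5)).
At (2, 2): H = diag(-36, -12).
Both eigenvalues are negative, so H is negative definite: a local maximum.

local maximum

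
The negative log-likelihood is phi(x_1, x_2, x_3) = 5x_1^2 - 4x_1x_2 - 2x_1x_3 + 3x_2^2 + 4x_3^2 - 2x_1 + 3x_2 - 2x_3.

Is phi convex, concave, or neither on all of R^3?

phi is quadratic, so its Hessian is the constant matrix H = [[10, -4, -2], [-4, 6, 0], [-2, 0, 8]].
Leading principal minors: 10, 44, 328.
All positive ⇒ H ≻ 0 ⇒ convex.

convex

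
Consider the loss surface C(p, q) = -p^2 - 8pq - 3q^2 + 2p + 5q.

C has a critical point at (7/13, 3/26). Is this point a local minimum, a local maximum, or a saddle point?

The Hessian of C is constant: H = [[-2, -8], [-8, -6]].
det(H) = (-2)·(-6) − (-8)² = -52.
Since det(H) < 0, H is indefinite and the critical point is a saddle point.

saddle point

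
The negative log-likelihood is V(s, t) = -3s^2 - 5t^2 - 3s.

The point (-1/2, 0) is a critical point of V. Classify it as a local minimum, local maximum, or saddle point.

The Hessian of V is constant: H = [[-6, 0], [0, -10]].
det(H) = (-6)·(-10) − 0² = 60.
det(H) > 0 and tr(H) = -16 < 0, so H is negative definite and the point is a local maximum.

local maximum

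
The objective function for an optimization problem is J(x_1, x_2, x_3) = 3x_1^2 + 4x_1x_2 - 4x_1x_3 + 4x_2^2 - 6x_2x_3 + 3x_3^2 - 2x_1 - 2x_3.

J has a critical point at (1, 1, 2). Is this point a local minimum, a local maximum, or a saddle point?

The Hessian is constant: H = [[6, 4, -4], [4, 8, -6], [-4, -6, 6]].
Leading principal minors: Δ₁ = 6, Δ₂ = 32, Δ₃ = 40.
All leading minors are positive, so H is positive definite: a local minimum.

local minimum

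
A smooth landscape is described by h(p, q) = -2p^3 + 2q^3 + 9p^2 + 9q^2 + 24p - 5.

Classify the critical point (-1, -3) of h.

saddle point

The mixed partial ∂²h/∂p∂q is 0, so the Hessian at any point is diag(h_pp, h_qq) = diag(6(-2p + 3), 6(2q + 3)).
At (-1, -3): H = diag(30, -18).
The eigenvalues have opposite signs, so H is indefinite: a saddle point.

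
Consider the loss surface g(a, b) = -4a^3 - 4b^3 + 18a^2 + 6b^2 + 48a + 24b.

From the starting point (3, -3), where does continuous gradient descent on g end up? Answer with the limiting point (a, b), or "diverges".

(-1, -1)

g is separable, so gradient descent decouples: a follows -∂g/∂a, b follows -∂g/∂b.
∂g/∂a = -12(a - 4)(a + 1); at a=3 this is 48, so a decreases.
∂g/∂b = -12(b - 2)(b + 1); at b=-3 this is -120, so b increases.
a converges to its nearest critical value -1 (a local min of the a-part); b converges to -1. The iterate converges to (-1, -1).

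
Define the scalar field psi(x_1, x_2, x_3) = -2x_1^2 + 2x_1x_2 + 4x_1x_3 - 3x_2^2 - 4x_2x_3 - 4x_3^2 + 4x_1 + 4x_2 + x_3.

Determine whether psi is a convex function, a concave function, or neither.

concave

psi is quadratic, so its Hessian is the constant matrix H = [[-4, 2, 4], [2, -6, -4], [4, -4, -8]].
Leading principal minors: -4, 20, -64.
Signs alternate −, +, − ⇒ H ≺ 0 ⇒ concave.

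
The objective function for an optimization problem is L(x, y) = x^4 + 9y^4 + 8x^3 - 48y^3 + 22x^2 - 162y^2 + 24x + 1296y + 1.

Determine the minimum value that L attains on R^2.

-3329

L(x,y) separates as P(x) + Q(y) + 1, so its minimum is min P + min Q + 1.
P'(x) = 4(x + 1)(x + 2)(x + 3) vanishes at x ∈ {-3, -2, -1}; Q'(y) = 36(y - 4)(y - 3)(y + 3) vanishes at y ∈ {-3, 3, 4}.
Local minima of P (where P''>0): P(-3)=-9, P(-1)=-9. Local minima of Q: Q(-3)=-3321, Q(4)=1824.
So the global minimum of L is P(-3) + Q(-3) + 1 = -9 − 3321 + 1 = -3329, attained at (-3, -3).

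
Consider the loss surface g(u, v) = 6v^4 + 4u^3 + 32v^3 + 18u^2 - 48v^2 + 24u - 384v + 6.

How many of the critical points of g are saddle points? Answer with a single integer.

3

g separates as a function of u plus a function of v, so ∇g=0 decouples.
∂g/∂u = 12(u + 1)(u + 2) = 0 at u ∈ {-2, -1}; ∂g/∂v = 24(v - 2)(v + 2)(v + 4) = 0 at v ∈ {-4, -2, 2}.
The Hessian is diagonal: diag(g_uu, g_vv). Second derivatives: g_uu(-2)=-12, g_uu(-1)=12; g_vv(-4)=288, g_vv(-2)=-192, g_vv(2)=576.
Saddle points occur where the two diagonal entries have opposite signs: (-2, -4), (-2, 2), (-1, -2). Count: 3.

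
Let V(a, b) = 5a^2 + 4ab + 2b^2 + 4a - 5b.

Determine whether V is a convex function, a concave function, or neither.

V is quadratic, so its Hessian is the constant matrix H = [[10, 4], [4, 4]].
det(H) = 24, tr(H) = 14.
det(H) > 0 and tr(H) > 0, so H is positive definite everywhere: convex.

convex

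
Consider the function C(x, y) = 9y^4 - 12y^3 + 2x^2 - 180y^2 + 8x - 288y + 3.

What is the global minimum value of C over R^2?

-2501

C(x,y) separates as P(x) + Q(y) + 3, so its minimum is min P + min Q + 3.
P'(x) = 4x + 8 vanishes at x ∈ {-2}; Q'(y) = 36(y - 4)(y + 1)(y + 2) vanishes at y ∈ {-2, -1, 4}.
Local minima of P (where P''>0): P(-2)=-8. Local minima of Q: Q(-2)=96, Q(4)=-2496.
So the global minimum of C is P(-2) + Q(4) + 3 = -8 − 2496 + 3 = -2501, attained at (-2, 4).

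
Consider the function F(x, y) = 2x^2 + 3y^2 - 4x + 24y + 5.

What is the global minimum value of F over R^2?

F(x,y) separates as P(x) + Q(y) + 5, so its minimum is min P + min Q + 5.
P'(x) = 4x - 4 vanishes at x ∈ {1}; Q'(y) = 6y + 24 vanishes at y ∈ {-4}.
Local minima of P (where P''>0): P(1)=-2. Local minima of Q: Q(-4)=-48.
So the global minimum of F is P(1) + Q(-4) + 5 = -2 − 48 + 5 = -45, attained at (1, -4).

-45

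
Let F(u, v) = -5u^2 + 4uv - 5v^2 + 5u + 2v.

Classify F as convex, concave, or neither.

concave

F is quadratic, so its Hessian is the constant matrix H = [[-10, 4], [4, -10]].
det(H) = 84, tr(H) = -20.
det(H) > 0 and tr(H) < 0, so H is negative definite everywhere: concave.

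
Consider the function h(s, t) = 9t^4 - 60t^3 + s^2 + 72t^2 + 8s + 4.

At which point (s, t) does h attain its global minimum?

h(s,t) separates as P(s) + Q(t) + 4, so its minimum is min P + min Q + 4.
P'(s) = 2s + 8 vanishes at s ∈ {-4}; Q'(t) = 36t(t - 4)(t - 1) vanishes at t ∈ {0, 1, 4}.
Local minima of P (where P''>0): P(-4)=-16. Local minima of Q: Q(0)=0, Q(4)=-384.
So the global minimum of h is P(-4) + Q(4) + 4 = -16 − 384 + 4 = -396, attained at (-4, 4).

(-4, 4)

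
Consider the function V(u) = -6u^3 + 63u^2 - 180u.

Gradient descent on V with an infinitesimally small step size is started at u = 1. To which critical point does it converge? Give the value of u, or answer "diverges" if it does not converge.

2

V'(u) = -18(u - 5)(u - 2), so V'(1) = -72.
Gradient descent moves in the -V' direction, i.e. u is increasing.
The nearest critical point in that direction is u = 2, where V'' = 54 > 0 (a local minimum). The iterate converges there.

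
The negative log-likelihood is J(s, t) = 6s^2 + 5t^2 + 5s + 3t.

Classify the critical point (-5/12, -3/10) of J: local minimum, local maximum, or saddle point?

The Hessian of J is constant: H = [[12, 0], [0, 10]].
det(H) = 12·10 − 0² = 120.
det(H) > 0 and tr(H) = 22 > 0, so H is positive definite and the point is a local minimum.

local minimum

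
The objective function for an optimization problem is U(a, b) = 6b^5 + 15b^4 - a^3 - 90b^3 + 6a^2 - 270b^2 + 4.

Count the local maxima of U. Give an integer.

2

U separates as a function of a plus a function of b, so ∇U=0 decouples.
∂U/∂a = -3a(a - 4) = 0 at a ∈ {0, 4}; ∂U/∂b = 30b(b - 3)(b + 2)(b + 3) = 0 at b ∈ {-3, -2, 0, 3}.
The Hessian is diagonal: diag(U_aa, U_bb). Second derivatives: U_aa(0)=12, U_aa(4)=-12; U_bb(-3)=-540, U_bb(-2)=300, U_bb(0)=-540, U_bb(3)=2700.
Local maxima occur where both diagonal entries negative: (4, -3), (4, 0). Count: 2.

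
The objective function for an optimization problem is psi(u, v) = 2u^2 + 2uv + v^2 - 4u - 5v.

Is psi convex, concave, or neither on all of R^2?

psi is quadratic, so its Hessian is the constant matrix H = [[4, 2], [2, 2]].
det(H) = 4, tr(H) = 6.
det(H) > 0 and tr(H) > 0, so H is positive definite everywhere: convex.

convex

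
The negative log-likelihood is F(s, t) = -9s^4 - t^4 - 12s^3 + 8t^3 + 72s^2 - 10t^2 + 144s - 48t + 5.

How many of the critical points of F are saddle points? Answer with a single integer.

4

F separates as a function of s plus a function of t, so ∇F=0 decouples.
∂F/∂s = -36(s - 2)(s + 1)(s + 2) = 0 at s ∈ {-2, -1, 2}; ∂F/∂t = -4(t - 4)(t - 3)(t + 1) = 0 at t ∈ {-1, 3, 4}.
The Hessian is diagonal: diag(F_ss, F_tt). Second derivatives: F_ss(-2)=-144, F_ss(-1)=108, F_ss(2)=-432; F_tt(-1)=-80, F_tt(3)=16, F_tt(4)=-20.
Saddle points occur where the two diagonal entries have opposite signs: (-2, 3), (-1, -1), (-1, 4), (2, 3). Count: 4.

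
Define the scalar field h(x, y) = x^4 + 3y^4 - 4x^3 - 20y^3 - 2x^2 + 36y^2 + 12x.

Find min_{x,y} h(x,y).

-9

h(x,y) separates as P(x) + Q(y), so its minimum is min P + min Q.
P'(x) = 4(x - 3)(x - 1)(x + 1) vanishes at x ∈ {-1, 1, 3}; Q'(y) = 12y(y - 3)(y - 2) vanishes at y ∈ {0, 2, 3}.
Local minima of P (where P''>0): P(-1)=-9, P(3)=-9. Local minima of Q: Q(0)=0, Q(3)=27.
So the global minimum of h is P(-1) + Q(0) = -9 + 0 = -9, attained at (-1, 0).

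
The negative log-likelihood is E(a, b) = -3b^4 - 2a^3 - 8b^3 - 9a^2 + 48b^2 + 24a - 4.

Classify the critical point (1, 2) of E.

The mixed partial ∂²E/∂a∂b is 0, so the Hessian at any point is diag(E_aa, E_bb) = diag(-6(2a + 3), 12(-3b^2 - 4b + 8)).
At (1, 2): H = diag(-30, -144).
Both eigenvalues are negative, so H is negative definite: a local maximum.

local maximum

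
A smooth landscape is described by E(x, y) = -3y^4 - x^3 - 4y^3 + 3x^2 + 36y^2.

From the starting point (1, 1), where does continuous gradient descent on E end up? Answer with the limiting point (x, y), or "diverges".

E is separable, so gradient descent decouples: x follows -∂E/∂x, y follows -∂E/∂y.
∂E/∂x = -3x(x - 2); at x=1 this is 3, so x decreases.
∂E/∂y = -12y(y - 2)(y + 3); at y=1 this is 48, so y decreases.
x converges to its nearest critical value 0 (a local min of the x-part); y converges to 0. The iterate converges to (0, 0).

(0, 0)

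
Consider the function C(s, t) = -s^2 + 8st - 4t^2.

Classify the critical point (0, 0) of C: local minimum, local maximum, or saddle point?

saddle point

The Hessian of C is constant: H = [[-2, 8], [8, -8]].
det(H) = (-2)·(-8) − 8² = -48.
Since det(H) < 0, H is indefinite and the critical point is a saddle point.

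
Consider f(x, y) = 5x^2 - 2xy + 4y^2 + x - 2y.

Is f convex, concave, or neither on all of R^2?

f is quadratic, so its Hessian is the constant matrix H = [[10, -2], [-2, 8]].
det(H) = 76, tr(H) = 18.
det(H) > 0 and tr(H) > 0, so H is positive definite everywhere: convex.

convex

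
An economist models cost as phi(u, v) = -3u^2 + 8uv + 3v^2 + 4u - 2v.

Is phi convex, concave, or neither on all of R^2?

neither

phi is quadratic, so its Hessian is the constant matrix H = [[-6, 8], [8, 6]].
det(H) = -100, tr(H) = 0.
det(H) < 0, so H is indefinite: neither convex nor concave.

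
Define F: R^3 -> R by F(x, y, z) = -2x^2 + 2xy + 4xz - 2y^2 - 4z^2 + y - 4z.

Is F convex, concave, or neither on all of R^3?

concave

F is quadratic, so its Hessian is the constant matrix H = [[-4, 2, 4], [2, -4, 0], [4, 0, -8]].
Leading principal minors: -4, 12, -32.
Signs alternate −, +, − ⇒ H ≺ 0 ⇒ concave.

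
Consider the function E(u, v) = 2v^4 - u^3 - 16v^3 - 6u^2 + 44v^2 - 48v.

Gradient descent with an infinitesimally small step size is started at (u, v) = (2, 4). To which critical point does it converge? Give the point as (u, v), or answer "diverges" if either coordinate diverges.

E is separable, so gradient descent decouples: u follows -∂E/∂u, v follows -∂E/∂v.
∂E/∂u = -3u(u + 4); at u=2 this is -36, so u increases.
∂E/∂v = 8(v - 3)(v - 2)(v - 1); at v=4 this is 48, so v decreases.
The u-coordinate has no critical point in that direction and runs off to infinity.

diverges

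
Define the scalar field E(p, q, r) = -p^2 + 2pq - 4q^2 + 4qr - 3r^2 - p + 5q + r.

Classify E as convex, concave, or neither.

E is quadratic, so its Hessian is the constant matrix H = [[-2, 2, 0], [2, -8, 4], [0, 4, -6]].
Leading principal minors: -2, 12, -40.
Signs alternate −, +, − ⇒ H ≺ 0 ⇒ concave.

concave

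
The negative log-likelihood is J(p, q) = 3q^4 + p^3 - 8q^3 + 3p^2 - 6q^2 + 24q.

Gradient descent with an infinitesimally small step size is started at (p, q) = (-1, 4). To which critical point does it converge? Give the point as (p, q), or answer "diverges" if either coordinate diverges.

(0, 2)

J is separable, so gradient descent decouples: p follows -∂J/∂p, q follows -∂J/∂q.
∂J/∂p = 3p(p + 2); at p=-1 this is -3, so p increases.
∂J/∂q = 12(q - 2)(q - 1)(q + 1); at q=4 this is 360, so q decreases.
p converges to its nearest critical value 0 (a local min of the p-part); q converges to 2. The iterate converges to (0, 2).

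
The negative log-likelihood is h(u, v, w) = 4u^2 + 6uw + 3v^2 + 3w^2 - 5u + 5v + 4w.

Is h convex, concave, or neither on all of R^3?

h is quadratic, so its Hessian is the constant matrix H = [[8, 0, 6], [0, 6, 0], [6, 0, 6]].
Leading principal minors: 8, 48, 72.
All positive ⇒ H ≻ 0 ⇒ convex.

convex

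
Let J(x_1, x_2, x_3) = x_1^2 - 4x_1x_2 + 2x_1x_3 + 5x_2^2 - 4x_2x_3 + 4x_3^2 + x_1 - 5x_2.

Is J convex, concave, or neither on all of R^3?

convex

J is quadratic, so its Hessian is the constant matrix H = [[2, -4, 2], [-4, 10, -4], [2, -4, 8]].
Leading principal minors: 2, 4, 24.
All positive ⇒ H ≻ 0 ⇒ convex.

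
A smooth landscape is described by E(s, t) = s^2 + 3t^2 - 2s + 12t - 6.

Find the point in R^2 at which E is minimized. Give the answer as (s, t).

(1, -2)

E(s,t) separates as P(s) + Q(t) − 6, so its minimum is min P + min Q − 6.
P'(s) = 2s - 2 vanishes at s ∈ {1}; Q'(t) = 6(t + 2) vanishes at t ∈ {-2}.
Local minima of P (where P''>0): P(1)=-1. Local minima of Q: Q(-2)=-12.
So the global minimum of E is P(1) + Q(-2) − 6 = -1 − 12 − 6 = -19, attained at (1, -2).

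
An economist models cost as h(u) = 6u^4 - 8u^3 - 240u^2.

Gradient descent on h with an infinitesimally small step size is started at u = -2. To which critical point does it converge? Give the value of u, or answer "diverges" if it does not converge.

h'(u) = 24u(u - 5)(u + 4), so h'(-2) = 672.
Gradient descent moves in the -h' direction, i.e. u is decreasing.
The nearest critical point in that direction is u = -4, where h'' = 864 > 0 (a local minimum). The iterate converges there.

-4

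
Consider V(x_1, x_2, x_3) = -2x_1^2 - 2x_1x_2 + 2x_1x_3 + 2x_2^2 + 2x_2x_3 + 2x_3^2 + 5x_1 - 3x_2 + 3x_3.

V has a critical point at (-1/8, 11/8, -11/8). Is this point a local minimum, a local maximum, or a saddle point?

saddle point

The Hessian is constant: H = [[-4, -2, 2], [-2, 4, 2], [2, 2, 4]].
Leading principal minors: Δ₁ = -4, Δ₂ = -20, Δ₃ = -96.
The minors fit neither the all-positive nor the alternating-sign pattern, so H is indefinite: a saddle point.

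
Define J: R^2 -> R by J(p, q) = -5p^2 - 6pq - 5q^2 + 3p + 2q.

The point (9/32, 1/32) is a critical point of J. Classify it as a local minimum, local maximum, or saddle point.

The Hessian of J is constant: H = [[-10, -6], [-6, -10]].
det(H) = (-10)·(-10) − (-6)² = 64.
det(H) > 0 and tr(H) = -20 < 0, so H is negative definite and the point is a local maximum.

local maximum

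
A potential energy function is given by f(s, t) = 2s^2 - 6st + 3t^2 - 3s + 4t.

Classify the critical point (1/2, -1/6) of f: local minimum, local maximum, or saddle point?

The Hessian of f is constant: H = [[4, -6], [-6, 6]].
det(H) = 4·6 − (-6)² = -12.
Since det(H) < 0, H is indefinite and the critical point is a saddle point.

saddle point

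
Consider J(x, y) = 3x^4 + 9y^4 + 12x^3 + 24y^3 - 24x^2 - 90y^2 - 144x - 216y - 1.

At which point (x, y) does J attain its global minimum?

(2, 2)

J(x,y) separates as P(x) + Q(y) − 1, so its minimum is min P + min Q − 1.
P'(x) = 12(x - 2)(x + 2)(x + 3) vanishes at x ∈ {-3, -2, 2}; Q'(y) = 36(y - 2)(y + 1)(y + 3) vanishes at y ∈ {-3, -1, 2}.
Local minima of P (where P''>0): P(-3)=135, P(2)=-240. Local minima of Q: Q(-3)=-81, Q(2)=-456.
So the global minimum of J is P(2) + Q(2) − 1 = -240 − 456 − 1 = -697, attained at (2, 2).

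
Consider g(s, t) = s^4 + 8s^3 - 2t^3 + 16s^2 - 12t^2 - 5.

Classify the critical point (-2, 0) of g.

local maximum

The mixed partial ∂²g/∂s∂t is 0, so the Hessian at any point is diag(g_ss, g_tt) = diag(4(3s^2 + 12s + 8), -12(t + 2)).
At (-2, 0): H = diag(-16, -24).
Both eigenvalues are negative, so H is negative definite: a local maximum.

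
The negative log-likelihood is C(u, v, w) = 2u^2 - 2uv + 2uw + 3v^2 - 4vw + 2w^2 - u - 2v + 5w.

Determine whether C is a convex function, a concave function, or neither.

convex

C is quadratic, so its Hessian is the constant matrix H = [[4, -2, 2], [-2, 6, -4], [2, -4, 4]].
Leading principal minors: 4, 20, 24.
All positive ⇒ H ≻ 0 ⇒ convex.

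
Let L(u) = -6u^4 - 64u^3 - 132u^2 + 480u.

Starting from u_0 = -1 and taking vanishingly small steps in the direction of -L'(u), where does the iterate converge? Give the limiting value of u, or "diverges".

L'(u) = -24(u - 1)(u + 4)(u + 5), so L'(-1) = 576.
Gradient descent moves in the -L' direction, i.e. u is decreasing.
The nearest critical point in that direction is u = -4, where L'' = 120 > 0 (a local minimum). The iterate converges there.

-4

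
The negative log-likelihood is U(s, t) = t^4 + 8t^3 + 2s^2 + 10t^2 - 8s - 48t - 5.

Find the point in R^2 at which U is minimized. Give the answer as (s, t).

(2, 1)

U(s,t) separates as P(s) + Q(t) − 5, so its minimum is min P + min Q − 5.
P'(s) = 4s - 8 vanishes at s ∈ {2}; Q'(t) = 4(t - 1)(t + 3)(t + 4) vanishes at t ∈ {-4, -3, 1}.
Local minima of P (where P''>0): P(2)=-8. Local minima of Q: Q(-4)=96, Q(1)=-29.
So the global minimum of U is P(2) + Q(1) − 5 = -8 − 29 − 5 = -42, attained at (2, 1).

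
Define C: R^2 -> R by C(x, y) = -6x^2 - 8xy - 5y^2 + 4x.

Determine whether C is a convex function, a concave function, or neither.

C is quadratic, so its Hessian is the constant matrix H = [[-12, -8], [-8, -10]].
det(H) = 56, tr(H) = -22.
det(H) > 0 and tr(H) < 0, so H is negative definite everywhere: concave.

concave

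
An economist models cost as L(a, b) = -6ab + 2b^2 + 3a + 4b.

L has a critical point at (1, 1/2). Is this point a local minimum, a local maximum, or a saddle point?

saddle point

The Hessian of L is constant: H = [[0, -6], [-6, 4]].
det(H) = 0·4 − (-6)² = -36.
Since det(H) < 0, H is indefinite and the critical point is a saddle point.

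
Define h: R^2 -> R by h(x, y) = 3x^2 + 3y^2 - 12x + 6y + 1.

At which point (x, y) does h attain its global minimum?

(2, -1)

h(x,y) separates as P(x) + Q(y) + 1, so its minimum is min P + min Q + 1.
P'(x) = 6x - 12 vanishes at x ∈ {2}; Q'(y) = 6y + 6 vanishes at y ∈ {-1}.
Local minima of P (where P''>0): P(2)=-12. Local minima of Q: Q(-1)=-3.
So the global minimum of h is P(2) + Q(-1) + 1 = -12 − 3 + 1 = -14, attained at (2, -1).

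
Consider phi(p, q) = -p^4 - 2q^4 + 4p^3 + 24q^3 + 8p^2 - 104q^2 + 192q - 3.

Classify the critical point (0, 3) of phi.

The mixed partial ∂²phi/∂p∂q is 0, so the Hessian at any point is diag(phi_pp, phi_qq) = diag(4(-3p^2 + 6p + 4), 8(-3q^2 + 18q - 26)).
At (0, 3): H = diag(16, 8).
Both eigenvalues are positive, so H is positive definite: a local minimum.

local minimum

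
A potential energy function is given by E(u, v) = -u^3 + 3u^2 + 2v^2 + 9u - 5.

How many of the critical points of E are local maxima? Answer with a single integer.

0

E separates as a function of u plus a function of v, so ∇E=0 decouples.
∂E/∂u = -3(u - 3)(u + 1) = 0 at u ∈ {-1, 3}; ∂E/∂v = 4v = 0 at v ∈ {0}.
The Hessian is diagonal: diag(E_uu, E_vv). Second derivatives: E_uu(-1)=12, E_uu(3)=-12; E_vv(0)=4.
Local maxima occur where both diagonal entries negative: none. Count: 0.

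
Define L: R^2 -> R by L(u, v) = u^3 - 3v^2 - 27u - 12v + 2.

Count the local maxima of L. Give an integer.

L separates as a function of u plus a function of v, so ∇L=0 decouples.
∂L/∂u = 3(u - 3)(u + 3) = 0 at u ∈ {-3, 3}; ∂L/∂v = -6(v + 2) = 0 at v ∈ {-2}.
The Hessian is diagonal: diag(L_uu, L_vv). Second derivatives: L_uu(-3)=-18, L_uu(3)=18; L_vv(-2)=-6.
Local maxima occur where both diagonal entries negative: (-3, -2). Count: 1.

1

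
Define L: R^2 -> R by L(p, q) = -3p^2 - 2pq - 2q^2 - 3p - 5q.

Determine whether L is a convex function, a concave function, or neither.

concave

L is quadratic, so its Hessian is the constant matrix H = [[-6, -2], [-2, -4]].
det(H) = 20, tr(H) = -10.
det(H) > 0 and tr(H) < 0, so H is negative definite everywhere: concave.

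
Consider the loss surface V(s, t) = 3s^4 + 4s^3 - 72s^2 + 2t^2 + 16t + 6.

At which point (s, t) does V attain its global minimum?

(-4, -4)

V(s,t) separates as P(s) + Q(t) + 6, so its minimum is min P + min Q + 6.
P'(s) = 12s(s - 3)(s + 4) vanishes at s ∈ {-4, 0, 3}; Q'(t) = 4(t + 4) vanishes at t ∈ {-4}.
Local minima of P (where P''>0): P(-4)=-640, P(3)=-297. Local minima of Q: Q(-4)=-32.
So the global minimum of V is P(-4) + Q(-4) + 6 = -640 − 32 + 6 = -666, attained at (-4, -4).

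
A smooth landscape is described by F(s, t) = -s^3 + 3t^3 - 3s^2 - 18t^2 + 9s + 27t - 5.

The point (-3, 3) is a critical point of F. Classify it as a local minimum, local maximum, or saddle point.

The mixed partial ∂²F/∂s∂t is 0, so the Hessian at any point is diag(F_ss, F_tt) = diag(-6(s + 1), 18(t - 2)).
At (-3, 3): H = diag(12, 18).
Both eigenvalues are positive, so H is positive definite: a local minimum.

local minimum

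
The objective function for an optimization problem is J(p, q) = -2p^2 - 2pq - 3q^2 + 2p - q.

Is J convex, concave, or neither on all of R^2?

J is quadratic, so its Hessian is the constant matrix H = [[-4, -2], [-2, -6]].
det(H) = 20, tr(H) = -10.
det(H) > 0 and tr(H) < 0, so H is negative definite everywhere: concave.

concave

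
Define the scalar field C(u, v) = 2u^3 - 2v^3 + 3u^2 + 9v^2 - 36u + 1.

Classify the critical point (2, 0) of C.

local minimum

The mixed partial ∂²C/∂u∂v is 0, so the Hessian at any point is diag(C_uu, C_vv) = diag(6(2u + 1), 6(-2v + 3)).
At (2, 0): H = diag(30, 18).
Both eigenvalues are positive, so H is positive definite: a local minimum.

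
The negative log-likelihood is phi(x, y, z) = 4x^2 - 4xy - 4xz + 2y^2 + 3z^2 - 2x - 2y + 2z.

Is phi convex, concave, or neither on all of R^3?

convex

phi is quadratic, so its Hessian is the constant matrix H = [[8, -4, -4], [-4, 4, 0], [-4, 0, 6]].
Leading principal minors: 8, 16, 32.
All positive ⇒ H ≻ 0 ⇒ convex.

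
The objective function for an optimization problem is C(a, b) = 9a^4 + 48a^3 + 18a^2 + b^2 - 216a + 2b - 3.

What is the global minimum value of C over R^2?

C(a,b) separates as P(a) + Q(b) − 3, so its minimum is min P + min Q − 3.
P'(a) = 36(a - 1)(a + 2)(a + 3) vanishes at a ∈ {-3, -2, 1}; Q'(b) = 2b + 2 vanishes at b ∈ {-1}.
Local minima of P (where P''>0): P(-3)=243, P(1)=-141. Local minima of Q: Q(-1)=-1.
So the global minimum of C is P(1) + Q(-1) − 3 = -141 − 1 − 3 = -145, attained at (1, -1).

-145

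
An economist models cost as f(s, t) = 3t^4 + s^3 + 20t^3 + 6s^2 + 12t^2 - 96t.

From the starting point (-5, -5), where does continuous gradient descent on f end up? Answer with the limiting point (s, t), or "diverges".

f is separable, so gradient descent decouples: s follows -∂f/∂s, t follows -∂f/∂t.
∂f/∂s = 3s(s + 4); at s=-5 this is 15, so s decreases.
∂f/∂t = 12(t - 1)(t + 2)(t + 4); at t=-5 this is -216, so t increases.
The s-coordinate has no critical point in that direction and runs off to infinity.

diverges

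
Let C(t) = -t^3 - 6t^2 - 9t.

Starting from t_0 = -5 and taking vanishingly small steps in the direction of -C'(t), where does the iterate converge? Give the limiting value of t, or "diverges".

C'(t) = -3(t + 1)(t + 3), so C'(-5) = -24.
Gradient descent moves in the -C' direction, i.e. t is increasing.
The nearest critical point in that direction is t = -3, where C'' = 6 > 0 (a local minimum). The iterate converges there.

-3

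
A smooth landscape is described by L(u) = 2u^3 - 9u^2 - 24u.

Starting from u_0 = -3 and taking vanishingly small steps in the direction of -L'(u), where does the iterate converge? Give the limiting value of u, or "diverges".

L'(u) = 6(u - 4)(u + 1), so L'(-3) = 84.
Gradient descent moves in the -L' direction, i.e. u is decreasing.
There is no critical point below u=-3, and L' keeps the same sign, so the iterate runs off to −∞.

diverges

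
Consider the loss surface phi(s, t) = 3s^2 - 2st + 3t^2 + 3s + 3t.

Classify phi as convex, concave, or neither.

phi is quadratic, so its Hessian is the constant matrix H = [[6, -2], [-2, 6]].
det(H) = 32, tr(H) = 12.
det(H) > 0 and tr(H) > 0, so H is positive definite everywhere: convex.

convex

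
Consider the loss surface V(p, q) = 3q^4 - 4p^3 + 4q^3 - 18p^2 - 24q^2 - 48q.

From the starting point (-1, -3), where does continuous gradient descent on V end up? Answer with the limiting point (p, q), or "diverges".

V is separable, so gradient descent decouples: p follows -∂V/∂p, q follows -∂V/∂q.
∂V/∂p = -12p(p + 3); at p=-1 this is 24, so p decreases.
∂V/∂q = 12(q - 2)(q + 1)(q + 2); at q=-3 this is -120, so q increases.
p converges to its nearest critical value -3 (a local min of the p-part); q converges to -2. The iterate converges to (-3, -2).

(-3, -2)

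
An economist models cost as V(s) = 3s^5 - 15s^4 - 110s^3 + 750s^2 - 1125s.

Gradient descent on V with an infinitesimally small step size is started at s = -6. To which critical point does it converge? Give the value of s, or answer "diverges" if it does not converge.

V'(s) = 15(s - 5)(s - 3)(s - 1)(s + 5), so V'(-6) = 10395.
Gradient descent moves in the -V' direction, i.e. s is decreasing.
There is no critical point below s=-6, and V' keeps the same sign, so the iterate runs off to −∞.

diverges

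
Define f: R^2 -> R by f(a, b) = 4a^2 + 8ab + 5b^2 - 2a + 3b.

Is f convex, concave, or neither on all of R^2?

convex

f is quadratic, so its Hessian is the constant matrix H = [[8, 8], [8, 10]].
det(H) = 16, tr(H) = 18.
det(H) > 0 and tr(H) > 0, so H is positive definite everywhere: convex.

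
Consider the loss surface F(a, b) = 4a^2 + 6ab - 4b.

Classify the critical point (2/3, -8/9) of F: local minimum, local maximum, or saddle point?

The Hessian of F is constant: H = [[8, 6], [6, 0]].
det(H) = 8·0 − 6² = -36.
Since det(H) < 0, H is indefinite and the critical point is a saddle point.

saddle point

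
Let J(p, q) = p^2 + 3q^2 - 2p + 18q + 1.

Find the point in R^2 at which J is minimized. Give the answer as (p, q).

(1, -3)

J(p,q) separates as A(p) + B(q) + 1, so its minimum is min A + min B + 1.
A'(p) = 2p - 2 vanishes at p ∈ {1}; B'(q) = 6q + 18 vanishes at q ∈ {-3}.
Local minima of A (where A''>0): A(1)=-1. Local minima of B: B(-3)=-27.
So the global minimum of J is A(1) + B(-3) + 1 = -1 − 27 + 1 = -27, attained at (1, -3).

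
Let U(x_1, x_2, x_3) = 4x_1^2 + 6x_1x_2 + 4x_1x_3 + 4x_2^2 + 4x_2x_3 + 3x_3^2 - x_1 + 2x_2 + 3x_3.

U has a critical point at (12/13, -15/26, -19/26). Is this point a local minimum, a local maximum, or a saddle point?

The Hessian is constant: H = [[8, 6, 4], [6, 8, 4], [4, 4, 6]].
Leading principal minors: Δ₁ = 8, Δ₂ = 28, Δ₃ = 104.
All leading minors are positive, so H is positive definite: a local minimum.

local minimum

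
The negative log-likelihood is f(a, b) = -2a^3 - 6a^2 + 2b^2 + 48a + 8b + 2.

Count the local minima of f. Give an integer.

f separates as a function of a plus a function of b, so ∇f=0 decouples.
∂f/∂a = -6(a - 2)(a + 4) = 0 at a ∈ {-4, 2}; ∂f/∂b = 4(b + 2) = 0 at b ∈ {-2}.
The Hessian is diagonal: diag(f_aa, f_bb). Second derivatives: f_aa(-4)=36, f_aa(2)=-36; f_bb(-2)=4.
Local minima occur where both diagonal entries positive: (-4, -2). Count: 1.

1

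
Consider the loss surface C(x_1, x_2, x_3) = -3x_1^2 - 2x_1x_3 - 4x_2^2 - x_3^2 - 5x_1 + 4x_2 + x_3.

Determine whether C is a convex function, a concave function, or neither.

C is quadratic, so its Hessian is the constant matrix H = [[-6, 0, -2], [0, -8, 0], [-2, 0, -2]].
Leading principal minors: -6, 48, -64.
Signs alternate −, +, − ⇒ H ≺ 0 ⇒ concave.

concave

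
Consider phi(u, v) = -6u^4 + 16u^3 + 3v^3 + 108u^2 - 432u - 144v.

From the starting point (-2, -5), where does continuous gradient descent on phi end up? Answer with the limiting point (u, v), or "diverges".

phi is separable, so gradient descent decouples: u follows -∂phi/∂u, v follows -∂phi/∂v.
∂phi/∂u = -24(u - 3)(u - 2)(u + 3); at u=-2 this is -480, so u increases.
∂phi/∂v = 9(v - 4)(v + 4); at v=-5 this is 81, so v decreases.
The v-coordinate has no critical point in that direction and runs off to infinity.

diverges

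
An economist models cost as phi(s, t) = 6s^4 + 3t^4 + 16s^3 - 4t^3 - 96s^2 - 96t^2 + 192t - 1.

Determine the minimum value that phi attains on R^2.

-2305

phi(s,t) separates as P(s) + Q(t) − 1, so its minimum is min P + min Q − 1.
P'(s) = 24s(s - 2)(s + 4) vanishes at s ∈ {-4, 0, 2}; Q'(t) = 12(t - 4)(t - 1)(t + 4) vanishes at t ∈ {-4, 1, 4}.
Local minima of P (where P''>0): P(-4)=-1024, P(2)=-160. Local minima of Q: Q(-4)=-1280, Q(4)=-256.
So the global minimum of phi is P(-4) + Q(-4) − 1 = -1024 − 1280 − 1 = -2305, attained at (-4, -4).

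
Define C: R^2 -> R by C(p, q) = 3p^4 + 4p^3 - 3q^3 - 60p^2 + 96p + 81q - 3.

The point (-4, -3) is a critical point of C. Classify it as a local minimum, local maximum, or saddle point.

The mixed partial ∂²C/∂p∂q is 0, so the Hessian at any point is diag(C_pp, C_qq) = diag(12(3p^2 + 2p - 10), -18q).
At (-4, -3): H = diag(360, 54).
Both eigenvalues are positive, so H is positive definite: a local minimum.

local minimum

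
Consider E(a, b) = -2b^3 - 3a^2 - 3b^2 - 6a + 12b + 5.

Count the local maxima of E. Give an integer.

1

E separates as a function of a plus a function of b, so ∇E=0 decouples.
∂E/∂a = -6(a + 1) = 0 at a ∈ {-1}; ∂E/∂b = -6(b - 1)(b + 2) = 0 at b ∈ {-2, 1}.
The Hessian is diagonal: diag(E_aa, E_bb). Second derivatives: E_aa(-1)=-6; E_bb(-2)=18, E_bb(1)=-18.
Local maxima occur where both diagonal entries negative: (-1, 1). Count: 1.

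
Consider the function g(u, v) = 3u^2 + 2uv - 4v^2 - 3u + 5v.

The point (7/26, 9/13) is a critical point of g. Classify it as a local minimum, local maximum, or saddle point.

The Hessian of g is constant: H = [[6, 2], [2, -8]].
det(H) = 6·(-8) − 2² = -52.
Since det(H) < 0, H is indefinite and the critical point is a saddle point.

saddle point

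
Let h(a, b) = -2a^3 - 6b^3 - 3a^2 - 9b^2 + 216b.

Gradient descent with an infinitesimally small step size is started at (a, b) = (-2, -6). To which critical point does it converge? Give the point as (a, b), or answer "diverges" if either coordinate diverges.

h is separable, so gradient descent decouples: a follows -∂h/∂a, b follows -∂h/∂b.
∂h/∂a = -6a(a + 1); at a=-2 this is -12, so a increases.
∂h/∂b = -18(b - 3)(b + 4); at b=-6 this is -324, so b increases.
a converges to its nearest critical value -1 (a local min of the a-part); b converges to -4. The iterate converges to (-1, -4).

(-1, -4)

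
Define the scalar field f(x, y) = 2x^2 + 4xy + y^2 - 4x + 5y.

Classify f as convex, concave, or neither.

f is quadratic, so its Hessian is the constant matrix H = [[4, 4], [4, 2]].
det(H) = -8, tr(H) = 6.
det(H) < 0, so H is indefinite: neither convex nor concave.

neither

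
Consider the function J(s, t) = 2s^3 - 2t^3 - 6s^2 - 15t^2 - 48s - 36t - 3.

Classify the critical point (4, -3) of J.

local minimum

The mixed partial ∂²J/∂s∂t is 0, so the Hessian at any point is diag(J_ss, J_tt) = diag(12(s - 1), -6(2t + 5)).
At (4, -3): H = diag(36, 6).
Both eigenvalues are positive, so H is positive definite: a local minimum.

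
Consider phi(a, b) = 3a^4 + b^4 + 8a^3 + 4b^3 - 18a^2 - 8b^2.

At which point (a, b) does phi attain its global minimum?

phi(a,b) separates as P(a) + Q(b), so its minimum is min P + min Q.
P'(a) = 12a(a - 1)(a + 3) vanishes at a ∈ {-3, 0, 1}; Q'(b) = 4b(b - 1)(b + 4) vanishes at b ∈ {-4, 0, 1}.
Local minima of P (where P''>0): P(-3)=-135, P(1)=-7. Local minima of Q: Q(-4)=-128, Q(1)=-3.
So the global minimum of phi is P(-3) + Q(-4) = -135 − 128 = -263, attained at (-3, -4).

(-3, -4)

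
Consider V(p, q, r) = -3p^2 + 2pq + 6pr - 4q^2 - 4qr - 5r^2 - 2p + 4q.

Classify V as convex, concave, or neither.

concave

V is quadratic, so its Hessian is the constant matrix H = [[-6, 2, 6], [2, -8, -4], [6, -4, -10]].
Leading principal minors: -6, 44, -152.
Signs alternate −, +, − ⇒ H ≺ 0 ⇒ concave.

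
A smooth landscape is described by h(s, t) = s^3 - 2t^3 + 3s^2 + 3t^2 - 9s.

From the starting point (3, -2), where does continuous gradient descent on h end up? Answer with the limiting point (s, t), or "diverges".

h is separable, so gradient descent decouples: s follows -∂h/∂s, t follows -∂h/∂t.
∂h/∂s = 3(s - 1)(s + 3); at s=3 this is 36, so s decreases.
∂h/∂t = -6t(t - 1); at t=-2 this is -36, so t increases.
s converges to its nearest critical value 1 (a local min of the s-part); t converges to 0. The iterate converges to (1, 0).

(1, 0)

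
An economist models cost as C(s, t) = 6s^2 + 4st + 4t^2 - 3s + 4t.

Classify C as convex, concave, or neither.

C is quadratic, so its Hessian is the constant matrix H = [[12, 4], [4, 8]].
det(H) = 80, tr(H) = 20.
det(H) > 0 and tr(H) > 0, so H is positive definite everywhere: convex.

convex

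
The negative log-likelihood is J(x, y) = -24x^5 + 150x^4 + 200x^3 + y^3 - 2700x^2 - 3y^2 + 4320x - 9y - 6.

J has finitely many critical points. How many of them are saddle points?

J separates as a function of x plus a function of y, so ∇J=0 decouples.
∂J/∂x = -120(x - 4)(x - 3)(x - 1)(x + 3) = 0 at x ∈ {-3, 1, 3, 4}; ∂J/∂y = 3(y - 3)(y + 1) = 0 at y ∈ {-1, 3}.
The Hessian is diagonal: diag(J_xx, J_yy). Second derivatives: J_xx(-3)=20160, J_xx(1)=-2880, J_xx(3)=1440, J_xx(4)=-2520; J_yy(-1)=-12, J_yy(3)=12.
Saddle points occur where the two diagonal entries have opposite signs: (-3, -1), (1, 3), (3, -1), (4, 3). Count: 4.

4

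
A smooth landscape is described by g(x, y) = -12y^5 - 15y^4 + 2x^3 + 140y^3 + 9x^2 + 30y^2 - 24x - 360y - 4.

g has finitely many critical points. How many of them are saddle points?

4

g separates as a function of x plus a function of y, so ∇g=0 decouples.
∂g/∂x = 6(x - 1)(x + 4) = 0 at x ∈ {-4, 1}; ∂g/∂y = -60(y - 2)(y - 1)(y + 1)(y + 3) = 0 at y ∈ {-3, -1, 1, 2}.
The Hessian is diagonal: diag(g_xx, g_yy). Second derivatives: g_xx(-4)=-30, g_xx(1)=30; g_yy(-3)=2400, g_yy(-1)=-720, g_yy(1)=480, g_yy(2)=-900.
Saddle points occur where the two diagonal entries have opposite signs: (-4, -3), (-4, 1), (1, -1), (1, 2). Count: 4.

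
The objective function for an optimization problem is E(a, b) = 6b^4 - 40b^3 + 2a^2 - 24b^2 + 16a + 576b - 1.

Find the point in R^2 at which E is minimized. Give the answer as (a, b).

E(a,b) separates as P(a) + Q(b) − 1, so its minimum is min P + min Q − 1.
P'(a) = 4a + 16 vanishes at a ∈ {-4}; Q'(b) = 24(b - 4)(b - 3)(b + 2) vanishes at b ∈ {-2, 3, 4}.
Local minima of P (where P''>0): P(-4)=-32. Local minima of Q: Q(-2)=-832, Q(4)=896.
So the global minimum of E is P(-4) + Q(-2) − 1 = -32 − 832 − 1 = -865, attained at (-4, -2).

(-4, -2)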